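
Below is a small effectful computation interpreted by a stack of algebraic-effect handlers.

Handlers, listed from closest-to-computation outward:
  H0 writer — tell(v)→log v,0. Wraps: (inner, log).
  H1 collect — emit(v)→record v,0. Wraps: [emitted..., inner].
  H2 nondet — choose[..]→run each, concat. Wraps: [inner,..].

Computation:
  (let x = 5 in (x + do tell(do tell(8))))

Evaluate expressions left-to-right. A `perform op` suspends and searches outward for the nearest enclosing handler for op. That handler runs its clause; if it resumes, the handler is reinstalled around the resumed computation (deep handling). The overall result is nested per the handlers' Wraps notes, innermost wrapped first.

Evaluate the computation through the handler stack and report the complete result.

Answer: [[(5, (8, 0))]]

Step-by-step:
tell(8) @ H0 ⇒ log+=8
tell(0) @ H0 ⇒ log+=0
H0 returns (5, (8, 0))
H1 returns [(5, (8, 0))]
H2 returns [[(5, (8, 0))]]
= [[(5, (8, 0))]]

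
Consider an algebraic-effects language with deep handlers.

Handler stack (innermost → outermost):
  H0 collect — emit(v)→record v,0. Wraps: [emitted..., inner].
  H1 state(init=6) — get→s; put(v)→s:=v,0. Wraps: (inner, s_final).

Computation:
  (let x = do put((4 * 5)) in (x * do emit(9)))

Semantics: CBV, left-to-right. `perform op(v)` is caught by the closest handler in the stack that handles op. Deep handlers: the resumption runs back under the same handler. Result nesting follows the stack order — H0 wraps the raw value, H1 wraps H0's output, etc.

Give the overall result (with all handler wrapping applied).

Working:
put(20) @ H1 ⇒ s:=20
emit(9) @ H0 ⇒ out+=9
H0 returns [9, 0]
H1 returns ([9, 0], 20)
= ([9, 0], 20)

Answer: ([9, 0], 20)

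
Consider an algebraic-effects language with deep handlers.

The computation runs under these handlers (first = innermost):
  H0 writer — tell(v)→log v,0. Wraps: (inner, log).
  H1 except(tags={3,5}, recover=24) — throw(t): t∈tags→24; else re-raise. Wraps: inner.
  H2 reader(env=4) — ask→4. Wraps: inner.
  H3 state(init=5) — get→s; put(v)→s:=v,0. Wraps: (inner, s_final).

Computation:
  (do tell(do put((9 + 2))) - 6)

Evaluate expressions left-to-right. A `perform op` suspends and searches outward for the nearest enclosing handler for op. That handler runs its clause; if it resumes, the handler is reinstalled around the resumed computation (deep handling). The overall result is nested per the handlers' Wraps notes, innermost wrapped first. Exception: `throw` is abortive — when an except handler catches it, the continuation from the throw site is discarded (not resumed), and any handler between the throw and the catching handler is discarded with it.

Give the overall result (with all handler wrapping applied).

Answer: ((-6, (0)), 11)

Step-by-step:
put(11) @ H3 ⇒ s:=11
tell(0) @ H0 ⇒ log+=0
H0 returns (-6, (0))
H1 returns (-6, (0))
H2 returns (-6, (0))
H3 returns ((-6, (0)), 11)
= ((-6, (0)), 11)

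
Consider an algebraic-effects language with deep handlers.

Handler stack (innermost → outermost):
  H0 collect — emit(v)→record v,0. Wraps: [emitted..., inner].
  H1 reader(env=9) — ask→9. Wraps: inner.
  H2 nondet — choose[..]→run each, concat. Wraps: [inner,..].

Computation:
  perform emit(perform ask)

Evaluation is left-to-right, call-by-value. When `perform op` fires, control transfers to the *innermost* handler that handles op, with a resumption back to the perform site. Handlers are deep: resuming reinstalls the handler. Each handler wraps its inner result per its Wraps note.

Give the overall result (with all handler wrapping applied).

Step-by-step:
ask @ H1 ⇒ 9
emit(9) @ H0 ⇒ out+=9
H0 returns [9, 0]
H1 returns [9, 0]
H2 returns [[9, 0]]
= [[9, 0]]

Answer: [[9, 0]]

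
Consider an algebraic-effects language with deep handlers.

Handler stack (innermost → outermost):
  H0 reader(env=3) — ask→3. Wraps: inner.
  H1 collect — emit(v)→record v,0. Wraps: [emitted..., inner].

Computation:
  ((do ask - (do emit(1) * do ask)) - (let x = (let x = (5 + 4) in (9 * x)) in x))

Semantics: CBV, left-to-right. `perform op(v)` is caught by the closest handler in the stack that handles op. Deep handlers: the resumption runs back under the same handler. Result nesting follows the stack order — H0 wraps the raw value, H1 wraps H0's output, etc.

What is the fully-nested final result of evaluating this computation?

Answer: [1, -78]

Working:
ask @ H0 ⇒ 3
emit(1) @ H1 ⇒ out+=1
ask @ H0 ⇒ 3
H0 returns -78
H1 returns [1, -78]
= [1, -78]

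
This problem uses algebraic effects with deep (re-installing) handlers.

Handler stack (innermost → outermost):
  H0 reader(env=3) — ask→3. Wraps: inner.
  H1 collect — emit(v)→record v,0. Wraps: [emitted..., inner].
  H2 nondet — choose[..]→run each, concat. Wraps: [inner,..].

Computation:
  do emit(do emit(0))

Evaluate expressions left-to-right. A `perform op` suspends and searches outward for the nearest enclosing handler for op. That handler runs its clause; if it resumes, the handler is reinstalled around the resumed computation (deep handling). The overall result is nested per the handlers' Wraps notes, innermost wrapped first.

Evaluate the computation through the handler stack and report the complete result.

Answer: [[0, 0, 0]]

Working:
emit(0) @ H1 ⇒ out+=0
emit(0) @ H1 ⇒ out+=0
H0 returns 0
H1 returns [0, 0, 0]
H2 returns [[0, 0, 0]]
= [[0, 0, 0]]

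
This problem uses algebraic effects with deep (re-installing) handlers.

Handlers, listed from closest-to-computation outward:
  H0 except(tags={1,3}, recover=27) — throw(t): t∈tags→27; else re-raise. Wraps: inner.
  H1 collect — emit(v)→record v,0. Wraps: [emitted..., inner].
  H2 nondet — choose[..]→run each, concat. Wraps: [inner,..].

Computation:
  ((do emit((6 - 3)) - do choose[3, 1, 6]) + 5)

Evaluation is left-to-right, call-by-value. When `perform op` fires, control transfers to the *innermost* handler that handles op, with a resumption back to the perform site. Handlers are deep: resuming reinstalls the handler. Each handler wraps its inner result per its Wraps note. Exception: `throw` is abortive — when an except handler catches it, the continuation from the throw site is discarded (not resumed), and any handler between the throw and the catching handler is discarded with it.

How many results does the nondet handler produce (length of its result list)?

Step-by-step:
emit(3) @ H1 ⇒ out+=3
choose[3, 1, 6] @ H2
  branch[0] choose=3:
    H0 returns 2
    H1 returns [3, 2]
    H2 returns [[3, 2]]
  branch[1] choose=1:
    H0 returns 4
    H1 returns [3, 4]
    H2 returns [[3, 4]]
  branch[2] choose=6:
    H0 returns -1
    H1 returns [3, -1]
    H2 returns [[3, -1]]
= [[3, 2], [3, 4], [3, -1]]

Answer: 3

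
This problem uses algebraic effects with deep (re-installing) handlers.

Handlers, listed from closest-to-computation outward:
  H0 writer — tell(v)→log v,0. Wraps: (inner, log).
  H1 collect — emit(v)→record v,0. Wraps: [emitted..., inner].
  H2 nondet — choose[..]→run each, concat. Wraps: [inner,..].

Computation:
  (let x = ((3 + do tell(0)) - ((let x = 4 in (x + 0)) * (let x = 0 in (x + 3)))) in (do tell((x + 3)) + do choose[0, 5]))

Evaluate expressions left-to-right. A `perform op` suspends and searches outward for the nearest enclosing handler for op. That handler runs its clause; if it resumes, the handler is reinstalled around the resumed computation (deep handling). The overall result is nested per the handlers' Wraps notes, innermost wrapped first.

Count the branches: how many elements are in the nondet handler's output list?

Answer: 2

Working:
tell(0) @ H0 ⇒ log+=0
tell(-6) @ H0 ⇒ log+=-6
choose[0, 5] @ H2
  branch[0] choose=0:
    H0 returns (0, (0, -6))
    H1 returns [(0, (0, -6))]
    H2 returns [[(0, (0, -6))]]
  branch[1] choose=5:
    H0 returns (5, (0, -6))
    H1 returns [(5, (0, -6))]
    H2 returns [[(5, (0, -6))]]
= [[(0, (0, -6))], [(5, (0, -6))]]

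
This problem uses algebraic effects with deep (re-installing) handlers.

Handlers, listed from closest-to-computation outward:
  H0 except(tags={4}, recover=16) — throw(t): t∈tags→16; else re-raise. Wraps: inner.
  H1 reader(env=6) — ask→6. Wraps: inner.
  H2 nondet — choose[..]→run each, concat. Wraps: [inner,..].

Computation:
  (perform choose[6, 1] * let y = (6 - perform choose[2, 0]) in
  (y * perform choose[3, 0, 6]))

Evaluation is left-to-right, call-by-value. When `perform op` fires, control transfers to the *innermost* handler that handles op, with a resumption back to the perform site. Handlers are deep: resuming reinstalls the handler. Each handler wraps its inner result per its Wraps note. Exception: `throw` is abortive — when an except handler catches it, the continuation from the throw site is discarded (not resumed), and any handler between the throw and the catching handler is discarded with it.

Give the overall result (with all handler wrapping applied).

Evaluation trace:
choose[6, 1] @ H2
  branch[0] choose=6:
    choose[2, 0] @ H2
      branch[0] choose=2:
        choose[3, 0, 6] @ H2
          branch[0] choose=3:
            H0 returns 72
            H1 returns 72
            H2 returns [72]
          branch[1] choose=0:
            H0 returns 0
            H1 returns 0
            H2 returns [0]
          branch[2] choose=6:
            H0 returns 144
            H1 returns 144
            H2 returns [144]
      branch[1] choose=0:
        choose[3, 0, 6] @ H2
          branch[0] choose=3:
            H0 returns 108
            H1 returns 108
            H2 returns [108]
          branch[1] choose=0:
            H0 returns 0
            H1 returns 0
            H2 returns [0]
          branch[2] choose=6:
            H0 returns 216
            H1 returns 216
            H2 returns [216]
  branch[1] choose=1:
    choose[2, 0] @ H2
      branch[0] choose=2:
        choose[3, 0, 6] @ H2
          branch[0] choose=3:
            H0 returns 12
            H1 returns 12
            H2 returns [12]
          branch[1] choose=0:
            H0 returns 0
            H1 returns 0
            H2 returns [0]
          branch[2] choose=6:
            H0 returns 24
            H1 returns 24
            H2 returns [24]
      branch[1] choose=0:
        choose[3, 0, 6] @ H2
          branch[0] choose=3:
            H0 returns 18
            H1 returns 18
            H2 returns [18]
          branch[1] choose=0:
            H0 returns 0
            H1 returns 0
            H2 returns [0]
          branch[2] choose=6:
            H0 returns 36
            H1 returns 36
            H2 returns [36]
= [72, 0, 144, 108, 0, 216, 12, 0, 24, 18, 0, 36]

Answer: [72, 0, 144, 108, 0, 216, 12, 0, 24, 18, 0, 36]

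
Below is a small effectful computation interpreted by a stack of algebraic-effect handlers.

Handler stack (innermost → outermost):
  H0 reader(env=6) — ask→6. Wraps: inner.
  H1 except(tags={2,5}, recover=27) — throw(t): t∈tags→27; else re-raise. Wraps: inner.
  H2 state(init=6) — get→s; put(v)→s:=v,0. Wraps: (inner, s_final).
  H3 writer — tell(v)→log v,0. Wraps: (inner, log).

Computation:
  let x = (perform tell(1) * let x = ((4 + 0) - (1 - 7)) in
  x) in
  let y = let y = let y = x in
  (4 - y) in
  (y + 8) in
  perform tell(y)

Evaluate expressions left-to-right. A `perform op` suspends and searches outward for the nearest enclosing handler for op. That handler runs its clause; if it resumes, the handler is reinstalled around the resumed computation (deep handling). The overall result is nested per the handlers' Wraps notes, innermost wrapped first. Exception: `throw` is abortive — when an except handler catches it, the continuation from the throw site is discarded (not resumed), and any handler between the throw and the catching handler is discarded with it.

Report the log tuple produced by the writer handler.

Answer: (1, 12)

Working:
tell(1) @ H3 ⇒ log+=1
tell(12) @ H3 ⇒ log+=12
H0 returns 0
H1 returns 0
H2 returns (0, 6)
H3 returns ((0, 6), (1, 12))
= ((0, 6), (1, 12))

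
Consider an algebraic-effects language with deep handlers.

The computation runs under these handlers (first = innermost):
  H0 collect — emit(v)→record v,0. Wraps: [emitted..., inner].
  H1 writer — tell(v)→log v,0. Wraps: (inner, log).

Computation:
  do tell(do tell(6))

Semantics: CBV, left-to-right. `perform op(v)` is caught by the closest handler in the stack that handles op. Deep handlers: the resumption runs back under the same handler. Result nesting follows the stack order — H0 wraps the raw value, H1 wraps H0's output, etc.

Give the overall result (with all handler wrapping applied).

Working:
tell(6) @ H1 ⇒ log+=6
tell(0) @ H1 ⇒ log+=0
H0 returns [0]
H1 returns ([0], (6, 0))
= ([0], (6, 0))

Answer: ([0], (6, 0))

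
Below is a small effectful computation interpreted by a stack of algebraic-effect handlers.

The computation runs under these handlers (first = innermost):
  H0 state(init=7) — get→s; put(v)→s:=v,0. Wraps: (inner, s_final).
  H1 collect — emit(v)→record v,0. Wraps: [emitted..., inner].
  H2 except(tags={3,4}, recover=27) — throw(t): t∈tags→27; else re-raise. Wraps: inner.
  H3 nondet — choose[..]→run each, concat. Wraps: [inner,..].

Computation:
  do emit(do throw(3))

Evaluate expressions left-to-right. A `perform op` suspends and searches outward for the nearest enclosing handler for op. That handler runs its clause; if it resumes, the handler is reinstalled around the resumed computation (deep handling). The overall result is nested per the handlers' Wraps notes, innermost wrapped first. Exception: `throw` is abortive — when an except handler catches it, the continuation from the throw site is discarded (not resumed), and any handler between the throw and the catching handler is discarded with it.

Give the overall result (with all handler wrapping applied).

Evaluation trace:
throw(3) @ H2 caught ⇒ 27
H3 returns [27]
= [27]

Answer: [27]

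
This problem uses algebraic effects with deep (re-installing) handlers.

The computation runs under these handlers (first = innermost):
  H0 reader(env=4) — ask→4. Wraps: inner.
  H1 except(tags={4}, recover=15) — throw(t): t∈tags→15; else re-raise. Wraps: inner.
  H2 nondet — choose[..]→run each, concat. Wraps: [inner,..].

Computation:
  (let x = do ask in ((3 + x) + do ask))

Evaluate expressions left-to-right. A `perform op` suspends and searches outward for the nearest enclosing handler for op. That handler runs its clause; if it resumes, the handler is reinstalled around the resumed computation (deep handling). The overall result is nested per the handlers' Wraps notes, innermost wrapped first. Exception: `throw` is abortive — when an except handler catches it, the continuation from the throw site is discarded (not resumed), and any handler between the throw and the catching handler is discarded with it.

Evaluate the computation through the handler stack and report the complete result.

Answer: [11]

Step-by-step:
ask @ H0 ⇒ 4
ask @ H0 ⇒ 4
H0 returns 11
H1 returns 11
H2 returns [11]
= [11]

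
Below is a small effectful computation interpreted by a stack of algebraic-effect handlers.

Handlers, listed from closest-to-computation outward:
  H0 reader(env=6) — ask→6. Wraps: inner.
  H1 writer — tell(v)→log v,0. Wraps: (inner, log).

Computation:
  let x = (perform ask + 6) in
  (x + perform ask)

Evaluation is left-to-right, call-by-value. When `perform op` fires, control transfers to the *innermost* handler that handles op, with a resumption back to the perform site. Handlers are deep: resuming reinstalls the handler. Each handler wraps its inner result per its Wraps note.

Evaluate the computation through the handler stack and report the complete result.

Answer: (18, ())

Working:
ask @ H0 ⇒ 6
ask @ H0 ⇒ 6
H0 returns 18
H1 returns (18, ())
= (18, ())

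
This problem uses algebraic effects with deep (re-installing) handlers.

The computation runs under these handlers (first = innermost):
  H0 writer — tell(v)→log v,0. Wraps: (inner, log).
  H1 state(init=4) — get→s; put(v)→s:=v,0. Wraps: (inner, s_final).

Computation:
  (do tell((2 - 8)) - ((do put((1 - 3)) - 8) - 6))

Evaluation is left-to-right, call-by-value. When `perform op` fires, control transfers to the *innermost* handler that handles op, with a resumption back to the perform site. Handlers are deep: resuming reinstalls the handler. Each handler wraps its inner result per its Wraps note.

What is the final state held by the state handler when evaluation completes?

Step-by-step:
tell(-6) @ H0 ⇒ log+=-6
put(-2) @ H1 ⇒ s:=-2
H0 returns (14, (-6))
H1 returns ((14, (-6)), -2)
= ((14, (-6)), -2)

Answer: -2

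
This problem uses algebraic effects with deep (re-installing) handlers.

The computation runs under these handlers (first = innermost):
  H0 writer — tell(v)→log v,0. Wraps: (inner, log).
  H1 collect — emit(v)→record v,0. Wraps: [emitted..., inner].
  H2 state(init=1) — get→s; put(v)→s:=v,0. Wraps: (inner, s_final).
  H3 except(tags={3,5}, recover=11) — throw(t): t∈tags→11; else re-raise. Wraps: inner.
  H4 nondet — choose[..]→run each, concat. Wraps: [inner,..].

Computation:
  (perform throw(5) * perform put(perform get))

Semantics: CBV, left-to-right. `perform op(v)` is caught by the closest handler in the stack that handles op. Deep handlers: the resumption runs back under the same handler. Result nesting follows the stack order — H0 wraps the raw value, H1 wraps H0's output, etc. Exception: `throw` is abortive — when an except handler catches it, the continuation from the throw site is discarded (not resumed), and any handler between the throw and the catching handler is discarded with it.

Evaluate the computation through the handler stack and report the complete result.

Answer: [11]

Working:
throw(5) @ H3 caught ⇒ 11
H4 returns [11]
= [11]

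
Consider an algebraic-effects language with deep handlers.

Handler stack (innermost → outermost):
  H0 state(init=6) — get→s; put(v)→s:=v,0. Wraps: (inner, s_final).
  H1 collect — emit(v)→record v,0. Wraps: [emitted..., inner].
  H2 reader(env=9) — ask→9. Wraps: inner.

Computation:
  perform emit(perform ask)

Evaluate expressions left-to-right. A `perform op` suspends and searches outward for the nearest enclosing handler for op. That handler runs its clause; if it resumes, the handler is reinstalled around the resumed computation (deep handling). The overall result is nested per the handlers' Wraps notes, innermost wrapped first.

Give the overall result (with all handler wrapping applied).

Evaluation trace:
ask @ H2 ⇒ 9
emit(9) @ H1 ⇒ out+=9
H0 returns (0, 6)
H1 returns [9, (0, 6)]
H2 returns [9, (0, 6)]
= [9, (0, 6)]

Answer: [9, (0, 6)]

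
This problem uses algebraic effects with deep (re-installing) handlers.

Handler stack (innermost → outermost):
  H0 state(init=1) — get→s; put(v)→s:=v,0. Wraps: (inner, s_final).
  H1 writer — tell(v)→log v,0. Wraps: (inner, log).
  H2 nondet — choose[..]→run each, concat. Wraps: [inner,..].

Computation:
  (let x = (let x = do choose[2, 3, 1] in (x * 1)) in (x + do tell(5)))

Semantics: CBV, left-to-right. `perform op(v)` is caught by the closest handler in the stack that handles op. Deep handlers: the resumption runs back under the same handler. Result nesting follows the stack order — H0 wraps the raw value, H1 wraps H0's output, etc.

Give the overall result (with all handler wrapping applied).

Step-by-step:
choose[2, 3, 1] @ H2
  branch[0] choose=2:
    tell(5) @ H1 ⇒ log+=5
    H0 returns (2, 1)
    H1 returns ((2, 1), (5))
    H2 returns [((2, 1), (5))]
  branch[1] choose=3:
    tell(5) @ H1 ⇒ log+=5
    H0 returns (3, 1)
    H1 returns ((3, 1), (5))
    H2 returns [((3, 1), (5))]
  branch[2] choose=1:
    tell(5) @ H1 ⇒ log+=5
    H0 returns (1, 1)
    H1 returns ((1, 1), (5))
    H2 returns [((1, 1), (5))]
= [((2, 1), (5)), ((3, 1), (5)), ((1, 1), (5))]

Answer: [((2, 1), (5)), ((3, 1), (5)), ((1, 1), (5))]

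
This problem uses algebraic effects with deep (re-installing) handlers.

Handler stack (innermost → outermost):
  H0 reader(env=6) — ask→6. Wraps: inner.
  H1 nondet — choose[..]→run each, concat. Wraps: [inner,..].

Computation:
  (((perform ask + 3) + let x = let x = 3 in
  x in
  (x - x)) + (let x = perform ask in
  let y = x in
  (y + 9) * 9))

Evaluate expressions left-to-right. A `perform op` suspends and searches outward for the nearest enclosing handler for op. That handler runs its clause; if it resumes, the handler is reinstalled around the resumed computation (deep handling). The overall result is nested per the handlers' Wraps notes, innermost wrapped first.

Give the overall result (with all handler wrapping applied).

Step-by-step:
ask @ H0 ⇒ 6
ask @ H0 ⇒ 6
H0 returns 144
H1 returns [144]
= [144]

Answer: [144]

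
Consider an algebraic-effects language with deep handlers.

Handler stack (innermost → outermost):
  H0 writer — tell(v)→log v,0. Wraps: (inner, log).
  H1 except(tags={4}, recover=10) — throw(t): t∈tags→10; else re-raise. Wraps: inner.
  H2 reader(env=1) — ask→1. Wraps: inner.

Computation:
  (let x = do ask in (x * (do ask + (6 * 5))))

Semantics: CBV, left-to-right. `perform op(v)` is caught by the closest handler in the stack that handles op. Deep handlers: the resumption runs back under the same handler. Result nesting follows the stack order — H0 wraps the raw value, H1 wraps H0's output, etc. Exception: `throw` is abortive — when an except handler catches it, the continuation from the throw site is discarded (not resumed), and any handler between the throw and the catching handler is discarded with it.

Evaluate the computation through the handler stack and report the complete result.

Answer: (31, ())

Working:
ask @ H2 ⇒ 1
ask @ H2 ⇒ 1
H0 returns (31, ())
H1 returns (31, ())
H2 returns (31, ())
= (31, ())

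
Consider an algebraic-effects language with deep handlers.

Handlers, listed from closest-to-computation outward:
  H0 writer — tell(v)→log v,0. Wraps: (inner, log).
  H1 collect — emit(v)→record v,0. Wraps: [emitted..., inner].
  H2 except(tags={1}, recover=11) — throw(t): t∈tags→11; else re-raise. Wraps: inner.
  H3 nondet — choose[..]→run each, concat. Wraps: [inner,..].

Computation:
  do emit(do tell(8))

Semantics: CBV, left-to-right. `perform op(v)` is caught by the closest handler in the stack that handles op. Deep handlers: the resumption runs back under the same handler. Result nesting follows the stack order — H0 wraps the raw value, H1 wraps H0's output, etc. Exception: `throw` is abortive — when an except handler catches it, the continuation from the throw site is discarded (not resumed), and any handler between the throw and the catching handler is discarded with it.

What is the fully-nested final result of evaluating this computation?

Working:
tell(8) @ H0 ⇒ log+=8
emit(0) @ H1 ⇒ out+=0
H0 returns (0, (8))
H1 returns [0, (0, (8))]
H2 returns [0, (0, (8))]
H3 returns [[0, (0, (8))]]
= [[0, (0, (8))]]

Answer: [[0, (0, (8))]]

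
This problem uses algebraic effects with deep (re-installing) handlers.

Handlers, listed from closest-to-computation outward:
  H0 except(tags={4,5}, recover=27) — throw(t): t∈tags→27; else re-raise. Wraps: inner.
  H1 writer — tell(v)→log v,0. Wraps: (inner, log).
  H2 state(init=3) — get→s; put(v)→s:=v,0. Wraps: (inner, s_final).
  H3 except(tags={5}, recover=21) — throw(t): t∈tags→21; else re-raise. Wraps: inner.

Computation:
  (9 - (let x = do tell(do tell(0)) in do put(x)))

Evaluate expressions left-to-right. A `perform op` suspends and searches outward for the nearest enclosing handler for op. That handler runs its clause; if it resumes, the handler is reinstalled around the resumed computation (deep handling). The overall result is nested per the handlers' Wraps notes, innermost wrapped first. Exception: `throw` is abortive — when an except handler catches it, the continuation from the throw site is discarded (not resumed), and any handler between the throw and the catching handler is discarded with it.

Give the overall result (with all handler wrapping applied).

Answer: ((9, (0, 0)), 0)

Step-by-step:
tell(0) @ H1 ⇒ log+=0
tell(0) @ H1 ⇒ log+=0
put(0) @ H2 ⇒ s:=0
H0 returns 9
H1 returns (9, (0, 0))
H2 returns ((9, (0, 0)), 0)
H3 returns ((9, (0, 0)), 0)
= ((9, (0, 0)), 0)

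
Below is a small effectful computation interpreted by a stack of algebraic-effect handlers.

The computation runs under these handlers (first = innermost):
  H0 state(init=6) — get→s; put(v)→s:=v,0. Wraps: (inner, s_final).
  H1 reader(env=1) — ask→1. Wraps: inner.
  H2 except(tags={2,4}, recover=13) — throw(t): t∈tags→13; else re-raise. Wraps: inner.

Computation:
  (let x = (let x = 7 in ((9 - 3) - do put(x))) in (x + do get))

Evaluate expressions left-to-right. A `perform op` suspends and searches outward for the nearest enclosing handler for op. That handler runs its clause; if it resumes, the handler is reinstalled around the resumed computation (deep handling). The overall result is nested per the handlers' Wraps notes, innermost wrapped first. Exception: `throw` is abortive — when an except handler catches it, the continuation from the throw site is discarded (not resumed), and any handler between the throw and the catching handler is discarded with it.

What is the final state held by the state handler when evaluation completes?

Working:
put(7) @ H0 ⇒ s:=7
get @ H0 ⇒ 7
H0 returns (13, 7)
H1 returns (13, 7)
H2 returns (13, 7)
= (13, 7)

Answer: 7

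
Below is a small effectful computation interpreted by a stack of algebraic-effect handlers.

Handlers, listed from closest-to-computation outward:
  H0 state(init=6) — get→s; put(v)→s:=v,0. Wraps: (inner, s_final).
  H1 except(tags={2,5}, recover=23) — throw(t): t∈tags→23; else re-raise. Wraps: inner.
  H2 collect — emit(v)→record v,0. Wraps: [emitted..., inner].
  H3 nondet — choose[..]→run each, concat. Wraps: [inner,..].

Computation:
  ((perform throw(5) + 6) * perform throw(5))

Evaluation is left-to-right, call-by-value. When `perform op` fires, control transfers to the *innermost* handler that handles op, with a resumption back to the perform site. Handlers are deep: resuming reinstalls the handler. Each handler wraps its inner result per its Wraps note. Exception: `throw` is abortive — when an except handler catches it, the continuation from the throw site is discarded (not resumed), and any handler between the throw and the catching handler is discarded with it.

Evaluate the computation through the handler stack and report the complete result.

Answer: [[23]]

Step-by-step:
throw(5) @ H1 caught ⇒ 23
H2 returns [23]
H3 returns [[23]]
= [[23]]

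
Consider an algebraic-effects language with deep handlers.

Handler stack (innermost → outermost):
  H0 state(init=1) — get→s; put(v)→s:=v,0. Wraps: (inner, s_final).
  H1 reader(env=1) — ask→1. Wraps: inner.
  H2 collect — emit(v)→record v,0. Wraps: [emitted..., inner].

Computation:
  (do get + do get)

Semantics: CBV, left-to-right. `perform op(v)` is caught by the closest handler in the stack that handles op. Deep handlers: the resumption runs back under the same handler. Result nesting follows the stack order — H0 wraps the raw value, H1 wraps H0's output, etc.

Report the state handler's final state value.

Evaluation trace:
get @ H0 ⇒ 1
get @ H0 ⇒ 1
H0 returns (2, 1)
H1 returns (2, 1)
H2 returns [(2, 1)]
= [(2, 1)]

Answer: 1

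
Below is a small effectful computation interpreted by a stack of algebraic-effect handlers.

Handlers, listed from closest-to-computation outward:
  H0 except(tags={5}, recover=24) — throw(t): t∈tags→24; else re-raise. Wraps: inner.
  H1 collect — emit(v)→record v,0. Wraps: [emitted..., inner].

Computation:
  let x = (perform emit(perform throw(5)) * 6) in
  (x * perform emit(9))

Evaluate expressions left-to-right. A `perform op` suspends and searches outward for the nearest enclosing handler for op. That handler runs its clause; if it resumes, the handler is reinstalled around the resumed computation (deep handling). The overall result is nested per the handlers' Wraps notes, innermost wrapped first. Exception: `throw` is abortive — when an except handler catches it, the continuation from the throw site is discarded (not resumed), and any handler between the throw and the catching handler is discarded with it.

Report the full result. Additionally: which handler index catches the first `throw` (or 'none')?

Answer: [24] ; first throw caught by: H0

Step-by-step:
throw(5) @ H0 caught ⇒ 24
H1 returns [24]
= [24]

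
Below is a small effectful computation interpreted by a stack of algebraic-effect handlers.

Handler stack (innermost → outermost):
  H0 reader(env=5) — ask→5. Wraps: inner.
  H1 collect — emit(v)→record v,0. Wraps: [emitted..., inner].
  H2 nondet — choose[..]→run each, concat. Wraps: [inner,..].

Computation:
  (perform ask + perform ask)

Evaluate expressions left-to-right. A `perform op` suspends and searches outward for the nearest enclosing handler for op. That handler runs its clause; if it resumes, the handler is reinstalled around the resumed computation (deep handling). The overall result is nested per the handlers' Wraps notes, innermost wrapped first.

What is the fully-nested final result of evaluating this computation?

Step-by-step:
ask @ H0 ⇒ 5
ask @ H0 ⇒ 5
H0 returns 10
H1 returns [10]
H2 returns [[10]]
= [[10]]

Answer: [[10]]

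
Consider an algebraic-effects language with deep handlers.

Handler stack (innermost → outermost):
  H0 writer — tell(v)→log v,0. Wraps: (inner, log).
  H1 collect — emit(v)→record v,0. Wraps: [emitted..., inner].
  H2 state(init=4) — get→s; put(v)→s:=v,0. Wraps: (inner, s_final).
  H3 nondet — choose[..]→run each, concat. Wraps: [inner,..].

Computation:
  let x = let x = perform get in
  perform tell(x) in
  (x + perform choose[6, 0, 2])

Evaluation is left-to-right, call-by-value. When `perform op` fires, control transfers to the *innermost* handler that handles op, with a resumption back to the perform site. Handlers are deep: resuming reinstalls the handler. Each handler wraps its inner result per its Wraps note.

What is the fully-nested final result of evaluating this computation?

Step-by-step:
get @ H2 ⇒ 4
tell(4) @ H0 ⇒ log+=4
choose[6, 0, 2] @ H3
  branch[0] choose=6:
    H0 returns (6, (4))
    H1 returns [(6, (4))]
    H2 returns ([(6, (4))], 4)
    H3 returns [([(6, (4))], 4)]
  branch[1] choose=0:
    H0 returns (0, (4))
    H1 returns [(0, (4))]
    H2 returns ([(0, (4))], 4)
    H3 returns [([(0, (4))], 4)]
  branch[2] choose=2:
    H0 returns (2, (4))
    H1 returns [(2, (4))]
    H2 returns ([(2, (4))], 4)
    H3 returns [([(2, (4))], 4)]
= [([(6, (4))], 4), ([(0, (4))], 4), ([(2, (4))], 4)]

Answer: [([(6, (4))], 4), ([(0, (4))], 4), ([(2, (4))], 4)]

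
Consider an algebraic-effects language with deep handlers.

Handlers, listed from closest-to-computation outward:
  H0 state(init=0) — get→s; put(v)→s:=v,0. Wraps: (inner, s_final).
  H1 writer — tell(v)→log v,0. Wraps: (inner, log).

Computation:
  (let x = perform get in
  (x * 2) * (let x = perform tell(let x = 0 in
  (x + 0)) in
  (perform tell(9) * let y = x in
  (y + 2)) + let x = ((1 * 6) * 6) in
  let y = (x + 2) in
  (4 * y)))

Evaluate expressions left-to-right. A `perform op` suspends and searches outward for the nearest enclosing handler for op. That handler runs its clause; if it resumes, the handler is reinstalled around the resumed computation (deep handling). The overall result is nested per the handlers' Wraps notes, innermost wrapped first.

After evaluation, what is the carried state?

Evaluation trace:
get @ H0 ⇒ 0
tell(0) @ H1 ⇒ log+=0
tell(9) @ H1 ⇒ log+=9
H0 returns (0, 0)
H1 returns ((0, 0), (0, 9))
= ((0, 0), (0, 9))

Answer: 0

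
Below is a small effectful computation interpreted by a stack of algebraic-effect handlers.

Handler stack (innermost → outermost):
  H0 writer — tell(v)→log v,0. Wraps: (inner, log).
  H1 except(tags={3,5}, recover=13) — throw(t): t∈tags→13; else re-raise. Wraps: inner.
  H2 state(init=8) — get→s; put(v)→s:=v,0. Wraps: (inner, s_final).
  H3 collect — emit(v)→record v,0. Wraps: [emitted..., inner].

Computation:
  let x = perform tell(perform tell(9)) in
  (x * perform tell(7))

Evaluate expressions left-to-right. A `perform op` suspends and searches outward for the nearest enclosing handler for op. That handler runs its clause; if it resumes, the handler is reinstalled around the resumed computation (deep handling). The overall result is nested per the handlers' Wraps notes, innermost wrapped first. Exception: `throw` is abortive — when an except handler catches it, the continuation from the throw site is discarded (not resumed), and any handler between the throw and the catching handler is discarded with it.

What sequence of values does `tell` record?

Answer: (9, 0, 7)

Evaluation trace:
tell(9) @ H0 ⇒ log+=9
tell(0) @ H0 ⇒ log+=0
tell(7) @ H0 ⇒ log+=7
H0 returns (0, (9, 0, 7))
H1 returns (0, (9, 0, 7))
H2 returns ((0, (9, 0, 7)), 8)
H3 returns [((0, (9, 0, 7)), 8)]
= [((0, (9, 0, 7)), 8)]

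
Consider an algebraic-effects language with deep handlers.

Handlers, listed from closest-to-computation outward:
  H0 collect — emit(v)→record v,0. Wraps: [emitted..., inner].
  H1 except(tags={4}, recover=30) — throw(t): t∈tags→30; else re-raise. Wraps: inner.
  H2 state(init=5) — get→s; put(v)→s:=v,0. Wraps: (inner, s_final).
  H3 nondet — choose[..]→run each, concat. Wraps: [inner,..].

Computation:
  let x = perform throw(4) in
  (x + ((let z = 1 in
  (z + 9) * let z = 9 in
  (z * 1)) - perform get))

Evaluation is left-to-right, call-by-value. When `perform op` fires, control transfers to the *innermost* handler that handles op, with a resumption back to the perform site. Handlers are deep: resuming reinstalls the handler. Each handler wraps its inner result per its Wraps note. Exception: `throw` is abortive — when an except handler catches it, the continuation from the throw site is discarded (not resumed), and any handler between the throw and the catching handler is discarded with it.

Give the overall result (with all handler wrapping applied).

Evaluation trace:
throw(4) @ H1 caught ⇒ 30
H2 returns (30, 5)
H3 returns [(30, 5)]
= [(30, 5)]

Answer: [(30, 5)]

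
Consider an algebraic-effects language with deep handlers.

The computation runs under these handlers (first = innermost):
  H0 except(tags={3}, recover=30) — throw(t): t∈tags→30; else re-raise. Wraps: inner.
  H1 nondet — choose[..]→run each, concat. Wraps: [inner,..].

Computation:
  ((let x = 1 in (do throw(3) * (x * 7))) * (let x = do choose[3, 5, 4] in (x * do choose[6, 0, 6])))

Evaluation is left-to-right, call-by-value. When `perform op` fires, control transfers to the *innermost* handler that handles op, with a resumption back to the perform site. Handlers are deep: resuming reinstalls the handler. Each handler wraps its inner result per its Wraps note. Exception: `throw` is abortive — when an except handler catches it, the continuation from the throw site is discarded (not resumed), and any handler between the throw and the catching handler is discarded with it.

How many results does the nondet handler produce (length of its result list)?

Answer: 1

Step-by-step:
throw(3) @ H0 caught ⇒ 30
H1 returns [30]
= [30]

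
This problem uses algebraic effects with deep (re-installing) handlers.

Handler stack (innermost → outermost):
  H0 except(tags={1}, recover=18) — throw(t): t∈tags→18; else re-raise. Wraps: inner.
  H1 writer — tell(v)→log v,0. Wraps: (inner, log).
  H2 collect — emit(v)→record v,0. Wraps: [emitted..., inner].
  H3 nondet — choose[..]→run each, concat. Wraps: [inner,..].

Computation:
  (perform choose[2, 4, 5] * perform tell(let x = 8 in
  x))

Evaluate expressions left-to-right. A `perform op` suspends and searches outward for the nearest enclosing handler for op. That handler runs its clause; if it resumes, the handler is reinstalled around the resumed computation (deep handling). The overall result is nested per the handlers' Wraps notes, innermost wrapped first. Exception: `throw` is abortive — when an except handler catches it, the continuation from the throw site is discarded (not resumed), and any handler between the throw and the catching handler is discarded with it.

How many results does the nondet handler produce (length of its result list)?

Answer: 3

Working:
choose[2, 4, 5] @ H3
  branch[0] choose=2:
    tell(8) @ H1 ⇒ log+=8
    H0 returns 0
    H1 returns (0, (8))
    H2 returns [(0, (8))]
    H3 returns [[(0, (8))]]
  branch[1] choose=4:
    tell(8) @ H1 ⇒ log+=8
    H0 returns 0
    H1 returns (0, (8))
    H2 returns [(0, (8))]
    H3 returns [[(0, (8))]]
  branch[2] choose=5:
    tell(8) @ H1 ⇒ log+=8
    H0 returns 0
    H1 returns (0, (8))
    H2 returns [(0, (8))]
    H3 returns [[(0, (8))]]
= [[(0, (8))], [(0, (8))], [(0, (8))]]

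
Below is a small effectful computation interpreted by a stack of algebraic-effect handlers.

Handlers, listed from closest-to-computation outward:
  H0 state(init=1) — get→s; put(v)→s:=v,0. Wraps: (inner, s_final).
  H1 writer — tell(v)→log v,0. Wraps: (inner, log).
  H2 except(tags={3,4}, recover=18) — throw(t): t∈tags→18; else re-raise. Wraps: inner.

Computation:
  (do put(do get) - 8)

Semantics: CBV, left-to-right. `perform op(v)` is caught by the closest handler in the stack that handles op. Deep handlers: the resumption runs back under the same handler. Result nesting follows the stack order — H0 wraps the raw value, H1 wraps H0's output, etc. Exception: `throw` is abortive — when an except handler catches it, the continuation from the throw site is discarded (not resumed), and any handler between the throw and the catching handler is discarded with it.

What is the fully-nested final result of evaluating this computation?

Evaluation trace:
get @ H0 ⇒ 1
put(1) @ H0 ⇒ s:=1
H0 returns (-8, 1)
H1 returns ((-8, 1), ())
H2 returns ((-8, 1), ())
= ((-8, 1), ())

Answer: ((-8, 1), ())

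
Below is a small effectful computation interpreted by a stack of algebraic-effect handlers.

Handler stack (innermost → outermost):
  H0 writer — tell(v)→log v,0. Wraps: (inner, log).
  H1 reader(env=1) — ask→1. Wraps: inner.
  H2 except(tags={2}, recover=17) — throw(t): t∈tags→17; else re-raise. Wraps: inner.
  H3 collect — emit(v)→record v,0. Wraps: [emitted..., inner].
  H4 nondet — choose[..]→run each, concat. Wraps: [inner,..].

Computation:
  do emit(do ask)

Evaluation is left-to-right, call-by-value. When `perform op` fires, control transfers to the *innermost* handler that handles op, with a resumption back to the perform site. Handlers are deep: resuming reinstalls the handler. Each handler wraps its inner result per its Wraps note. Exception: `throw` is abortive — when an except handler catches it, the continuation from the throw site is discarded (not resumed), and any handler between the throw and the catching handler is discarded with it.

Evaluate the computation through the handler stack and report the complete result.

Step-by-step:
ask @ H1 ⇒ 1
emit(1) @ H3 ⇒ out+=1
H0 returns (0, ())
H1 returns (0, ())
H2 returns (0, ())
H3 returns [1, (0, ())]
H4 returns [[1, (0, ())]]
= [[1, (0, ())]]

Answer: [[1, (0, ())]]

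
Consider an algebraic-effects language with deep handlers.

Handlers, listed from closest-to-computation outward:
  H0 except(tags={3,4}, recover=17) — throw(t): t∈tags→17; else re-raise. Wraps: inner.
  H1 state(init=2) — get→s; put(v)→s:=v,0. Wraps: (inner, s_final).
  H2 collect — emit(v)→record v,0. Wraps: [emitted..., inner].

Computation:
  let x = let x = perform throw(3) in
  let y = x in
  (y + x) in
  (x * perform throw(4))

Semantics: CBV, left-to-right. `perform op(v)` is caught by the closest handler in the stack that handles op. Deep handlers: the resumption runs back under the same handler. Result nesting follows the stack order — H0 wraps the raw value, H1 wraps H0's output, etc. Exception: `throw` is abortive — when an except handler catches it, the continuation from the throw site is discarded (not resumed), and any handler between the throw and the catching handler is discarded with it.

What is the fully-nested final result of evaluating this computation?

Step-by-step:
throw(3) @ H0 caught ⇒ 17
H1 returns (17, 2)
H2 returns [(17, 2)]
= [(17, 2)]

Answer: [(17, 2)]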